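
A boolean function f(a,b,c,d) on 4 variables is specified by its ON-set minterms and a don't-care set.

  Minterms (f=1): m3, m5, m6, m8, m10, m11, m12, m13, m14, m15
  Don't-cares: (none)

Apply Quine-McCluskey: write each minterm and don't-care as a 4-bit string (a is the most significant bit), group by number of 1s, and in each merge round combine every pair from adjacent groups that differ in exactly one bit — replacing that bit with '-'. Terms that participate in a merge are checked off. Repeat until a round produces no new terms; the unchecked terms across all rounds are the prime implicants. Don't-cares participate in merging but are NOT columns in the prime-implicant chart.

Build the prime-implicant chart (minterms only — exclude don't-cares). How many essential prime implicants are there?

Round 0: 0011✓ 0101✓ 0110✓ 1000✓ 1010✓ 1011✓ 1100✓ 1101✓ 1110✓ 1111✓
Round 1: -011 -101 -110 1-00✓ 1-10✓ 1-11✓ 10-0✓ 101-✓ 11-0✓ 11-1✓ 110-✓ 111-✓
Round 2: 1--0 1-1- 11--
PIs = {-011, -101, -110, 1--0, 1-1-, 11--}
Coverage chart:
  m3: -011 ←essential
  m5: -101 ←essential
  m6: -110 ←essential
  m8: 1--0 ←essential
  m10: 1--0,1-1-
  m11: -011,1-1-
  m12: 1--0,11--
  m13: -101,11--
  m14: -110,1--0,1-1-,11--
  m15: 1-1-,11--
Essential: -011, -101, -110, 1--0

4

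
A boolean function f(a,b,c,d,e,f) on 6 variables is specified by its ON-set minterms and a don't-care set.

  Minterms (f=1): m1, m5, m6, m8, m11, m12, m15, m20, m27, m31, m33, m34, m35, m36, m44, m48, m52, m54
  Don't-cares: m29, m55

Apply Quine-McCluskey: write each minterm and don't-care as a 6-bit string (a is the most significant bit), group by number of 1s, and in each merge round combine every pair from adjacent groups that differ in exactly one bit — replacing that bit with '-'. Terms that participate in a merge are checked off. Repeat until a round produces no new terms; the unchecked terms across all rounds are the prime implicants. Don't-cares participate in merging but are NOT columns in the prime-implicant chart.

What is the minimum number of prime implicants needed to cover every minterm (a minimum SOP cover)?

10

Round 0: 000001✓ 000101✓ 000110 001000✓ 001011✓ 001100✓ 001111✓ 010100✓ 011011✓ 011101✓ 011111✓ 100001✓ 100010✓ 100011✓ 100100✓ 101100✓ 110000✓ 110100✓ 110110✓ 110111✓
Round 1: -00001 -01100 -10100 0-1011✓ 0-1111✓ 000-01 001-00 001-11✓ 011-11✓ 0111-1 1-0100 10-100 1000-1 10001- 110-00 1101-0 11011-
Round 2: 0-1-11
PIs = {-00001, -01100, -10100, 0-1-11, 000-01, 000110, 001-00, 0111-1, 1-0100, 10-100, 1000-1, 10001-, 110-00, 1101-0, 11011-}
Coverage chart:
  m1: -00001,000-01
  m5: 000-01 ←essential
  m6: 000110 ←essential
  m8: 001-00 ←essential
  m11: 0-1-11 ←essential
  m12: -01100,001-00
  m15: 0-1-11 ←essential
  m20: -10100 ←essential
  m27: 0-1-11 ←essential
  m31: 0-1-11,0111-1
  m33: -00001,1000-1
  m34: 10001- ←essential
  m35: 1000-1,10001-
  m36: 1-0100,10-100
  m44: -01100,10-100
  m48: 110-00 ←essential
  m52: -10100,1-0100,110-00,1101-0
  m54: 1101-0,11011-
Essential: -10100, 0-1-11, 000-01, 000110, 001-00, 10001-, 110-00
Petrick residual → -00001, 10-100, 1101-0
Min cover (10 terms): b'c'd'e'f + bc'de'f' + a'cef + a'b'c'e'f + a'b'c'def' + a'b'ce'f' + ab'de'f' + ab'c'd'e + abc'e'f' + abc'df'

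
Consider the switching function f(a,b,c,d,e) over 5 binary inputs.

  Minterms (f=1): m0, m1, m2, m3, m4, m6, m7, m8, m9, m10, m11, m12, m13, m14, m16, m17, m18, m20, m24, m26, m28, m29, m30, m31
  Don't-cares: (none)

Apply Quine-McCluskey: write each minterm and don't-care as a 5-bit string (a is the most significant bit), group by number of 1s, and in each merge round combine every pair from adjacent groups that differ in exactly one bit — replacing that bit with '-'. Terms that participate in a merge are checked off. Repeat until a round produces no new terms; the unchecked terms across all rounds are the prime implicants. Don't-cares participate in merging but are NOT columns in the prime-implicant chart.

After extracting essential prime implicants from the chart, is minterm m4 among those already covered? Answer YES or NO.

YES

[col 0] 00000*, 00001*, 00010*, 00011*, 00100*, 00110*, 00111*, 01000*, 01001*, 01010*, 01011*, 01100*, 01101*, 01110*, 10000*, 10001*, 10010*, 10100*, 11000*, 11010*, 11100*, 11101*, 11110*, 11111*
[col 1] -0000*, -0001*, -0010*, -0100*, -1000*, -1010*, -1100*, -1101*, -1110*, 0-000*, 0-001*, 0-010*, 0-011*, 0-100*, 0-110*, 00-00*, 00-10*, 00-11*, 000-0*, 000-1*, 0000-*, 0001-*, 001-0*, 0011-*, 01-00*, 01-01*, 01-10*, 010-0*, 010-1*, 0100-*, 0101-*, 011-0*, 0110-*, 1-000*, 1-010*, 1-100*, 10-00*, 100-0*, 1000-*, 11-00*, 11-10*, 110-0*, 111-0*, 111-1*, 1110-*, 1111-*
[col 2] --000*, --010*, --100*, -0-00*, -00-0*, -000-, -1-00*, -1-10*, -10-0*, -11-0*, -110-, 0--00*, 0--10*, 0-0-0*, 0-0-1*, 0-00-*, 0-01-*, 0-1-0*, 00--0*, 00-1-, 000--*, 01--0*, 01-0-, 010--*, 1--00*, 1-0-0*, 11--0*, 111--
[col 3] ---00, --0-0, -1--0, 0---0, 0-0--
Prime implicants: ---00, --0-0, -000-, -1--0, -110-, 0---0, 0-0--, 00-1-, 01-0-, 111--
PI chart (minterm → PIs covering it):
  0 | ---00,--0-0,-000-,0---0,0-0--
  1 | -000-,0-0--
  2 | --0-0,0---0,0-0--,00-1-
  3 | 0-0--,00-1-
  4 | ---00,0---0
  6 | 0---0,00-1-
  7 | 00-1-  (sole → essential)
  8 | ---00,--0-0,-1--0,0---0,0-0--,01-0-
  9 | 0-0--,01-0-
  10 | --0-0,-1--0,0---0,0-0--
  11 | 0-0--  (sole → essential)
  12 | ---00,-1--0,-110-,0---0,01-0-
  13 | -110-,01-0-
  14 | -1--0,0---0
  16 | ---00,--0-0,-000-
  17 | -000-  (sole → essential)
  18 | --0-0  (sole → essential)
  20 | ---00  (sole → essential)
  24 | ---00,--0-0,-1--0
  26 | --0-0,-1--0
  28 | ---00,-1--0,-110-,111--
  29 | -110-,111--
  30 | -1--0,111--
  31 | 111--  (sole → essential)
Essential prime implicants: ---00, --0-0, -000-, 0-0--, 00-1-, 111--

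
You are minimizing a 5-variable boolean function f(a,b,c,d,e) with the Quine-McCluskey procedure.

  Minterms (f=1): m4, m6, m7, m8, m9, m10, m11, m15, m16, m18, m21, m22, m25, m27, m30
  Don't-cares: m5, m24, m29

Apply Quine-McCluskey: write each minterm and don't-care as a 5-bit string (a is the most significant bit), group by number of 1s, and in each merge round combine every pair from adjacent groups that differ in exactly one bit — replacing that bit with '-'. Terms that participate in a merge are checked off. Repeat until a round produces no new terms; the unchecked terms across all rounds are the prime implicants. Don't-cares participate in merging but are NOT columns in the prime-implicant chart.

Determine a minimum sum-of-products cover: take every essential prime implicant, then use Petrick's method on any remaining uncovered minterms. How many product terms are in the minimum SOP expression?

Round 0: 00100✓ 00101✓ 00110✓ 00111✓ 01000✓ 01001✓ 01010✓ 01011✓ 01111✓ 10000✓ 10010✓ 10101✓ 10110✓ 11000✓ 11001✓ 11011✓ 11101✓ 11110✓
Round 1: -0101 -0110 -1000✓ -1001✓ -1011✓ 0-111 001-0✓ 001-1✓ 0010-✓ 0011-✓ 01-11 010-0✓ 010-1✓ 0100-✓ 0101-✓ 1-000 1-101 1-110 10-10 100-0 11-01 110-1✓ 1100-✓
Round 2: -10-1 -100- 001-- 010--
PIs = {-0101, -0110, -10-1, -100-, 0-111, 001--, 01-11, 010--, 1-000, 1-101, 1-110, 10-10, 100-0, 11-01}
Coverage chart:
  m4: 001-- ←essential
  m6: -0110,001--
  m7: 0-111,001--
  m8: -100-,010--
  m9: -10-1,-100-,010--
  m10: 010-- ←essential
  m11: -10-1,01-11,010--
  m15: 0-111,01-11
  m16: 1-000,100-0
  m18: 10-10,100-0
  m21: -0101,1-101
  m22: -0110,1-110,10-10
  m25: -10-1,-100-,11-01
  m27: -10-1 ←essential
  m30: 1-110 ←essential
Essential: -10-1, 001--, 010--, 1-110
Petrick residual → -0101, 0-111, 100-0
Min cover (7 terms): b'cd'e + bc'e + a'cde + a'b'c + a'bc' + acde' + ab'c'e'

7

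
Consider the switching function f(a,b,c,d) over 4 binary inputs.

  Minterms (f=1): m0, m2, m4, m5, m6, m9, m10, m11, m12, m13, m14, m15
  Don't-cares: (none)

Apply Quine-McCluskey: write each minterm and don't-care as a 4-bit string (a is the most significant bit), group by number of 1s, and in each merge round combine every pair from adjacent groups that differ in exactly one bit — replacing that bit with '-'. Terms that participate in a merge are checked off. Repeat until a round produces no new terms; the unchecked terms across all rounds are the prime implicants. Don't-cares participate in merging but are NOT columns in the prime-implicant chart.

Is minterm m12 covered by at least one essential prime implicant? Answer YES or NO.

YES

size-2^0 implicants → 0000(✓)  0010(✓)  0100(✓)  0101(✓)  0110(✓)  1001(✓)  1010(✓)  1011(✓)  1100(✓)  1101(✓)  1110(✓)  1111(✓)
size-2^1 implicants → -010(✓)  -100(✓)  -101(✓)  -110(✓)  0-00(✓)  0-10(✓)  00-0(✓)  01-0(✓)  010-(✓)  1-01(✓)  1-10(✓)  1-11(✓)  10-1(✓)  101-(✓)  11-0(✓)  11-1(✓)  110-(✓)  111-(✓)
size-2^2 implicants → --10  -1-0  -10-  0--0  1--1  1-1-  11--
Unchecked terms (primes): --10, -1-0, -10-, 0--0, 1--1, 1-1-, 11--
Minterm coverage:
  m0 ⊆ 0--0 [E]
  m2 ⊆ --10,0--0
  m4 ⊆ -1-0,-10-,0--0
  m5 ⊆ -10- [E]
  m6 ⊆ --10,-1-0,0--0
  m9 ⊆ 1--1 [E]
  m10 ⊆ --10,1-1-
  m11 ⊆ 1--1,1-1-
  m12 ⊆ -1-0,-10-,11--
  m13 ⊆ -10-,1--1,11--
  m14 ⊆ --10,-1-0,1-1-,11--
  m15 ⊆ 1--1,1-1-,11--
E = {-10-, 0--0, 1--1}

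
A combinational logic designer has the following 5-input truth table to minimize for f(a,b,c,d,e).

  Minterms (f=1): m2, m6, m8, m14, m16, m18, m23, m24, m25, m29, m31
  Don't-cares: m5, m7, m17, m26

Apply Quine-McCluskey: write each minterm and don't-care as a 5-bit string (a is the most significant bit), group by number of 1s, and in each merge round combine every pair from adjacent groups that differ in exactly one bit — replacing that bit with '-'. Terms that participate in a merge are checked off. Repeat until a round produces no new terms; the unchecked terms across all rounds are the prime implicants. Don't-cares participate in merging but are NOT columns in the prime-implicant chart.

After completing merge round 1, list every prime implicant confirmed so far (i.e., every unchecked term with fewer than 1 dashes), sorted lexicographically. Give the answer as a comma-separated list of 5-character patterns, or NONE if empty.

NONE

size-2^0 implicants → 00010(✓)  00101(✓)  00110(✓)  00111(✓)  01000(✓)  01110(✓)  10000(✓)  10001(✓)  10010(✓)  10111(✓)  11000(✓)  11001(✓)  11010(✓)  11101(✓)  11111(✓)
size-2^1 implicants → -0010  -0111  -1000  0-110  00-10  001-1  0011-  1-000(✓)  1-001(✓)  1-010(✓)  1-111  100-0(✓)  1000-(✓)  11-01  110-0(✓)  1100-(✓)  111-1
size-2^2 implicants → 1-0-0  1-00-
Unchecked terms (primes): -0010, -0111, -1000, 0-110, 00-10, 001-1, 0011-, 1-0-0, 1-00-, 1-111, 11-01, 111-1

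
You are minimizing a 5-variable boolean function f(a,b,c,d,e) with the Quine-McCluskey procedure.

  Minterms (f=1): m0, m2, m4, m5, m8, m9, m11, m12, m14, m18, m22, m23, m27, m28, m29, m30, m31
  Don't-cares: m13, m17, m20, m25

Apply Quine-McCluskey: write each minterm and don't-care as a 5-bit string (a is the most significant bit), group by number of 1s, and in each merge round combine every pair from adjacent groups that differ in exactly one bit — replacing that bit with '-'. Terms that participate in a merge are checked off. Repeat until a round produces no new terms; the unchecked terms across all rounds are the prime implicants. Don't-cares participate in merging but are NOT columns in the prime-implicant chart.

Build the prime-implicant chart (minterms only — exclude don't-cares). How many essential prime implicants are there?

Round 0: 00000✓ 00010✓ 00100✓ 00101✓ 01000✓ 01001✓ 01011✓ 01100✓ 01101✓ 01110✓ 10001✓ 10010✓ 10100✓ 10110✓ 10111✓ 11001✓ 11011✓ 11100✓ 11101✓ 11110✓ 11111✓
Round 1: -0010 -0100✓ -1001✓ -1011✓ -1100✓ -1101✓ -1110✓ 0-000✓ 0-100✓ 0-101✓ 00-00✓ 000-0 0010-✓ 01-00✓ 01-01✓ 010-1✓ 0100-✓ 011-0✓ 0110-✓ 1-001 1-100✓ 1-110✓ 1-111✓ 10-10 101-0✓ 1011-✓ 11-01✓ 11-11✓ 110-1✓ 111-0✓ 111-1✓ 1110-✓ 1111-✓
Round 2: --100 -1-01 -10-1 -11-0 -110- 0--00 0-10- 01-0- 1-1-0 1-11- 11--1 111--
PIs = {--100, -0010, -1-01, -10-1, -11-0, -110-, 0--00, 0-10-, 000-0, 01-0-, 1-001, 1-1-0, 1-11-, 10-10, 11--1, 111--}
Coverage chart:
  m0: 0--00,000-0
  m2: -0010,000-0
  m4: --100,0--00,0-10-
  m5: 0-10- ←essential
  m8: 0--00,01-0-
  m9: -1-01,-10-1,01-0-
  m11: -10-1 ←essential
  m12: --100,-11-0,-110-,0--00,0-10-,01-0-
  m14: -11-0 ←essential
  m18: -0010,10-10
  m22: 1-1-0,1-11-,10-10
  m23: 1-11- ←essential
  m27: -10-1,11--1
  m28: --100,-11-0,-110-,1-1-0,111--
  m29: -1-01,-110-,11--1,111--
  m30: -11-0,1-1-0,1-11-,111--
  m31: 1-11-,11--1,111--
Essential: -10-1, -11-0, 0-10-, 1-11-

4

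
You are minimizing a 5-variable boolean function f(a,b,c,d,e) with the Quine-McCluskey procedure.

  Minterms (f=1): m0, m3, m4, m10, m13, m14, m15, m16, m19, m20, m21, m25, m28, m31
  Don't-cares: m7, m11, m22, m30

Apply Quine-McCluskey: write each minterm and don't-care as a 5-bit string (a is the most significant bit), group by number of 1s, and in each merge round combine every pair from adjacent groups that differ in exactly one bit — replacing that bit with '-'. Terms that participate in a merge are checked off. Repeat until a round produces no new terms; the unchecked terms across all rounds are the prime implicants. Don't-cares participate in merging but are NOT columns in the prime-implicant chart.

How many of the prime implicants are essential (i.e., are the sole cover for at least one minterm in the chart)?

Round 0: 00000✓ 00011✓ 00100✓ 00111✓ 01010✓ 01011✓ 01101✓ 01110✓ 01111✓ 10000✓ 10011✓ 10100✓ 10101✓ 10110✓ 11001 11100✓ 11110✓ 11111✓
Round 1: -0000✓ -0011 -0100✓ -1110✓ -1111✓ 0-011✓ 0-111✓ 00-00✓ 00-11✓ 01-10✓ 01-11✓ 0101-✓ 011-1 0111-✓ 1-100✓ 1-110✓ 10-00✓ 101-0✓ 1010- 111-0✓ 1111-✓
Round 2: -0-00 -111- 0--11 01-1- 1-1-0
PIs = {-0-00, -0011, -111-, 0--11, 01-1-, 011-1, 1-1-0, 1010-, 11001}
Coverage chart:
  m0: -0-00 ←essential
  m3: -0011,0--11
  m4: -0-00 ←essential
  m10: 01-1- ←essential
  m13: 011-1 ←essential
  m14: -111-,01-1-
  m15: -111-,0--11,01-1-,011-1
  m16: -0-00 ←essential
  m19: -0011 ←essential
  m20: -0-00,1-1-0,1010-
  m21: 1010- ←essential
  m25: 11001 ←essential
  m28: 1-1-0 ←essential
  m31: -111- ←essential
Essential: -0-00, -0011, -111-, 01-1-, 011-1, 1-1-0, 1010-, 11001

8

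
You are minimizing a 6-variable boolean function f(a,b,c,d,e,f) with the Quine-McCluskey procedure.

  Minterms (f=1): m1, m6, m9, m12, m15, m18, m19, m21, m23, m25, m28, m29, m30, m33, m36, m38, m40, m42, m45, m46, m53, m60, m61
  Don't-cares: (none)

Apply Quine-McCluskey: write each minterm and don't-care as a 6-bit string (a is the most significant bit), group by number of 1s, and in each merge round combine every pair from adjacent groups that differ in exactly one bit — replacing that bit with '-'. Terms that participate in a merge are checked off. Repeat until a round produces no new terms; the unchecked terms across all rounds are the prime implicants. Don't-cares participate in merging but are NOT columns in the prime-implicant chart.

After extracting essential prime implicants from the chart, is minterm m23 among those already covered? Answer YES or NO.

NO

Round 0: 000001✓ 000110✓ 001001✓ 001100✓ 001111 010010✓ 010011✓ 010101✓ 010111✓ 011001✓ 011100✓ 011101✓ 011110✓ 100001✓ 100100✓ 100110✓ 101000✓ 101010✓ 101101✓ 101110✓ 110101✓ 111100✓ 111101✓
Round 1: -00001 -00110 -10101✓ -11100✓ -11101✓ 0-1001 0-1100 00-001 01-101✓ 010-11 01001- 0101-1 011-01 0111-0 01110-✓ 1-1101 10-110 1001-0 101-10 1010-0 11-101✓ 11110-✓
Round 2: -1-101 -1110-
PIs = {-00001, -00110, -1-101, -1110-, 0-1001, 0-1100, 00-001, 001111, 010-11, 01001-, 0101-1, 011-01, 0111-0, 1-1101, 10-110, 1001-0, 101-10, 1010-0}
Coverage chart:
  m1: -00001,00-001
  m6: -00110 ←essential
  m9: 0-1001,00-001
  m12: 0-1100 ←essential
  m15: 001111 ←essential
  m18: 01001- ←essential
  m19: 010-11,01001-
  m21: -1-101,0101-1
  m23: 010-11,0101-1
  m25: 0-1001,011-01
  m28: -1110-,0-1100,0111-0
  m29: -1-101,-1110-,011-01
  m30: 0111-0 ←essential
  m33: -00001 ←essential
  m36: 1001-0 ←essential
  m38: -00110,10-110,1001-0
  m40: 1010-0 ←essential
  m42: 101-10,1010-0
  m45: 1-1101 ←essential
  m46: 10-110,101-10
  m53: -1-101 ←essential
  m60: -1110- ←essential
  m61: -1-101,-1110-,1-1101
Essential: -00001, -00110, -1-101, -1110-, 0-1100, 001111, 01001-, 0111-0, 1-1101, 1001-0, 1010-0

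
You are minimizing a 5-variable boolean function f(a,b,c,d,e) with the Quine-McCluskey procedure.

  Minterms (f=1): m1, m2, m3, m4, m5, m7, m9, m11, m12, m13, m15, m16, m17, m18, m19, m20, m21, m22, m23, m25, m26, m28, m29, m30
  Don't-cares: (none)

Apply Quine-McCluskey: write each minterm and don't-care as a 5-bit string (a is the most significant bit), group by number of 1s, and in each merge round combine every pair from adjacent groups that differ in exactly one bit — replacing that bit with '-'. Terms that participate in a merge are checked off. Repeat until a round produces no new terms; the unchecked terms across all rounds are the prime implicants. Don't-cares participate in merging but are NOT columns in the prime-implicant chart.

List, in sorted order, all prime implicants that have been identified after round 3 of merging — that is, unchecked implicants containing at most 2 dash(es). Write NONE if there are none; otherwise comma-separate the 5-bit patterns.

-001-, 1--10, 1-1-0

size-2^0 implicants → 00001(✓)  00010(✓)  00011(✓)  00100(✓)  00101(✓)  00111(✓)  01001(✓)  01011(✓)  01100(✓)  01101(✓)  01111(✓)  10000(✓)  10001(✓)  10010(✓)  10011(✓)  10100(✓)  10101(✓)  10110(✓)  10111(✓)  11001(✓)  11010(✓)  11100(✓)  11101(✓)  11110(✓)
size-2^1 implicants → -0001(✓)  -0010(✓)  -0011(✓)  -0100(✓)  -0101(✓)  -0111(✓)  -1001(✓)  -1100(✓)  -1101(✓)  0-001(✓)  0-011(✓)  0-100(✓)  0-101(✓)  0-111(✓)  00-01(✓)  00-11(✓)  000-1(✓)  0001-(✓)  001-1(✓)  0010-(✓)  01-01(✓)  01-11(✓)  010-1(✓)  011-1(✓)  0110-(✓)  1-001(✓)  1-010(✓)  1-100(✓)  1-101(✓)  1-110(✓)  10-00(✓)  10-01(✓)  10-10(✓)  10-11(✓)  100-0(✓)  100-1(✓)  1000-(✓)  1001-(✓)  101-0(✓)  101-1(✓)  1010-(✓)  1011-(✓)  11-01(✓)  11-10(✓)  111-0(✓)  1110-(✓)
size-2^2 implicants → --001(✓)  --100(✓)  --101(✓)  -0-01(✓)  -0-11(✓)  -00-1(✓)  -001-  -01-1(✓)  -010-(✓)  -1-01(✓)  -110-(✓)  0--01(✓)  0--11(✓)  0-0-1(✓)  0-1-1(✓)  0-10-(✓)  00--1(✓)  01--1(✓)  1--01(✓)  1--10  1-1-0  1-10-(✓)  10--0(✓)  10--1(✓)  10-0-(✓)  10-1-(✓)  100--(✓)  101--(✓)
size-2^3 implicants → ---01  --10-  -0--1  0---1  10---
Unchecked terms (primes): ---01, --10-, -0--1, -001-, 0---1, 1--10, 1-1-0, 10---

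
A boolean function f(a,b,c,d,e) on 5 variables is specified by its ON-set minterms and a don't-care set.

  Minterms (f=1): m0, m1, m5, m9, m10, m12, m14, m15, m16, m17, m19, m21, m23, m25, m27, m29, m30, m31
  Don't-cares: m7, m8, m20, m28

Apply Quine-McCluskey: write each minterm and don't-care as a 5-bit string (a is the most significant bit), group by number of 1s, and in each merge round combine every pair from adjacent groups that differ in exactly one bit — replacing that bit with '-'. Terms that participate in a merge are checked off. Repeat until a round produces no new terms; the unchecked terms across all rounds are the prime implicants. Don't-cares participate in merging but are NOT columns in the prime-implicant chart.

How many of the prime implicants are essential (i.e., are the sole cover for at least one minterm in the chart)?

size-2^0 implicants → 00000(✓)  00001(✓)  00101(✓)  00111(✓)  01000(✓)  01001(✓)  01010(✓)  01100(✓)  01110(✓)  01111(✓)  10000(✓)  10001(✓)  10011(✓)  10100(✓)  10101(✓)  10111(✓)  11001(✓)  11011(✓)  11100(✓)  11101(✓)  11110(✓)  11111(✓)
size-2^1 implicants → -0000(✓)  -0001(✓)  -0101(✓)  -0111(✓)  -1001(✓)  -1100(✓)  -1110(✓)  -1111(✓)  0-000(✓)  0-001(✓)  0-111(✓)  00-01(✓)  0000-(✓)  001-1(✓)  01-00(✓)  01-10(✓)  010-0(✓)  0100-(✓)  011-0(✓)  0111-(✓)  1-001(✓)  1-011(✓)  1-100(✓)  1-101(✓)  1-111(✓)  10-00(✓)  10-01(✓)  10-11(✓)  100-1(✓)  1000-(✓)  101-1(✓)  1010-(✓)  11-01(✓)  11-11(✓)  110-1(✓)  111-0(✓)  111-1(✓)  1110-(✓)  1111-(✓)
size-2^2 implicants → --001  --111  -0-01  -000-  -01-1  -11-0  -111-  0-00-  01--0  1--01(✓)  1--11(✓)  1-0-1(✓)  1-1-1(✓)  1-10-  10--1(✓)  10-0-  11--1(✓)  111--
size-2^3 implicants → 1---1
Unchecked terms (primes): --001, --111, -0-01, -000-, -01-1, -11-0, -111-, 0-00-, 01--0, 1---1, 1-10-, 10-0-, 111--
Minterm coverage:
  m0 ⊆ -000-,0-00-
  m1 ⊆ --001,-0-01,-000-,0-00-
  m5 ⊆ -0-01,-01-1
  m9 ⊆ --001,0-00-
  m10 ⊆ 01--0 [E]
  m12 ⊆ -11-0,01--0
  m14 ⊆ -11-0,-111-,01--0
  m15 ⊆ --111,-111-
  m16 ⊆ -000-,10-0-
  m17 ⊆ --001,-0-01,-000-,1---1,10-0-
  m19 ⊆ 1---1 [E]
  m21 ⊆ -0-01,-01-1,1---1,1-10-,10-0-
  m23 ⊆ --111,-01-1,1---1
  m25 ⊆ --001,1---1
  m27 ⊆ 1---1 [E]
  m29 ⊆ 1---1,1-10-,111--
  m30 ⊆ -11-0,-111-,111--
  m31 ⊆ --111,-111-,1---1,111--
E = {01--0, 1---1}

2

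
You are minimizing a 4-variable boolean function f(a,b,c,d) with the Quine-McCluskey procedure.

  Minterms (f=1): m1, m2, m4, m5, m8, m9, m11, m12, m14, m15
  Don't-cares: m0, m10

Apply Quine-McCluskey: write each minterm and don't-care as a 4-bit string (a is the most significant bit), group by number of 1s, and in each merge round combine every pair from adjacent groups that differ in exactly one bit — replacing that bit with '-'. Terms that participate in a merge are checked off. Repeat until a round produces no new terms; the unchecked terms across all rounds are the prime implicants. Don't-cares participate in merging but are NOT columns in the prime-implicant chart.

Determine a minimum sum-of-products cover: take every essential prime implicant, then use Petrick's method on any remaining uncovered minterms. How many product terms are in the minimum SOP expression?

size-2^0 implicants → 0000(✓)  0001(✓)  0010(✓)  0100(✓)  0101(✓)  1000(✓)  1001(✓)  1010(✓)  1011(✓)  1100(✓)  1110(✓)  1111(✓)
size-2^1 implicants → -000(✓)  -001(✓)  -010(✓)  -100(✓)  0-00(✓)  0-01(✓)  00-0(✓)  000-(✓)  010-(✓)  1-00(✓)  1-10(✓)  1-11(✓)  10-0(✓)  10-1(✓)  100-(✓)  101-(✓)  11-0(✓)  111-(✓)
size-2^2 implicants → --00  -0-0  -00-  0-0-  1--0  1-1-  10--
Unchecked terms (primes): --00, -0-0, -00-, 0-0-, 1--0, 1-1-, 10--
Minterm coverage:
  m1 ⊆ -00-,0-0-
  m2 ⊆ -0-0 [E]
  m4 ⊆ --00,0-0-
  m5 ⊆ 0-0- [E]
  m8 ⊆ --00,-0-0,-00-,1--0,10--
  m9 ⊆ -00-,10--
  m11 ⊆ 1-1-,10--
  m12 ⊆ --00,1--0
  m14 ⊆ 1--0,1-1-
  m15 ⊆ 1-1- [E]
E = {-0-0, 0-0-, 1-1-}
Petrick residual → --00, -00-
Cover = c'd' + b'd' + b'c' + a'c' + ac  |cover|=5

5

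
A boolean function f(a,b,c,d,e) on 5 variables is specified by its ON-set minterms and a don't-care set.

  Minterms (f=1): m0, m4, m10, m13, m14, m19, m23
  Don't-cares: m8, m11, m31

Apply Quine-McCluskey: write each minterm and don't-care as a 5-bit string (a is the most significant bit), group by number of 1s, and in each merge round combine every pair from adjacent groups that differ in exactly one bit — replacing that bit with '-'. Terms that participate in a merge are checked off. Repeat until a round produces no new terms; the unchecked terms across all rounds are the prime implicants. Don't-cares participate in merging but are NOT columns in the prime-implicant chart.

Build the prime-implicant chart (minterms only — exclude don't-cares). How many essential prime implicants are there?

Round 0: 00000✓ 00100✓ 01000✓ 01010✓ 01011✓ 01101 01110✓ 10011✓ 10111✓ 11111✓
Round 1: 0-000 00-00 01-10 010-0 0101- 1-111 10-11
PIs = {0-000, 00-00, 01-10, 010-0, 0101-, 01101, 1-111, 10-11}
Coverage chart:
  m0: 0-000,00-00
  m4: 00-00 ←essential
  m10: 01-10,010-0,0101-
  m13: 01101 ←essential
  m14: 01-10 ←essential
  m19: 10-11 ←essential
  m23: 1-111,10-11
Essential: 00-00, 01-10, 01101, 10-11

4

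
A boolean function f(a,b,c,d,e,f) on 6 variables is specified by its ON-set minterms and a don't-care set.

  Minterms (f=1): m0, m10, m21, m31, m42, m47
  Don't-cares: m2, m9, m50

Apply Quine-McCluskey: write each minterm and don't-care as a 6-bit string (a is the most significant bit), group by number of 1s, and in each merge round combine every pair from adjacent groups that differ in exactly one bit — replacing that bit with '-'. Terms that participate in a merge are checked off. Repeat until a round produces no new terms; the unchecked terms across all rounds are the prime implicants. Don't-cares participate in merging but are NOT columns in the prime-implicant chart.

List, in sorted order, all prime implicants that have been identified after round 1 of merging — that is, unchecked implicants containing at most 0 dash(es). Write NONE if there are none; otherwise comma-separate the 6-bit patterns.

001001, 010101, 011111, 101111, 110010

Round 0: 000000✓ 000010✓ 001001 001010✓ 010101 011111 101010✓ 101111 110010
Round 1: -01010 00-010 0000-0
PIs = {-01010, 00-010, 0000-0, 001001, 010101, 011111, 101111, 110010}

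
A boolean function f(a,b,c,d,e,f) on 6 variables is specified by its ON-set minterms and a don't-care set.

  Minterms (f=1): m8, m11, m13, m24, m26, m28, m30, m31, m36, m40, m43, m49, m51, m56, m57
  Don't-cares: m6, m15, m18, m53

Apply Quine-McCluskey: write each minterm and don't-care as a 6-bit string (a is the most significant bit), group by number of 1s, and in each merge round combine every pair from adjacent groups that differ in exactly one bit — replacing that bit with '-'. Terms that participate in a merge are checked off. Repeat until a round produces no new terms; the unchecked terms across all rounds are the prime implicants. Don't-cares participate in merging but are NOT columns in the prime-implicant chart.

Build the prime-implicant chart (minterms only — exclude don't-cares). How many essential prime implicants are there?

6

size-2^0 implicants → 000110  001000(✓)  001011(✓)  001101(✓)  001111(✓)  010010(✓)  011000(✓)  011010(✓)  011100(✓)  011110(✓)  011111(✓)  100100  101000(✓)  101011(✓)  110001(✓)  110011(✓)  110101(✓)  111000(✓)  111001(✓)
size-2^1 implicants → -01000(✓)  -01011  -11000(✓)  0-1000(✓)  0-1111  001-11  0011-1  01-010  011-00(✓)  011-10(✓)  0110-0(✓)  0111-0(✓)  01111-  1-1000(✓)  11-001  110-01  1100-1  11100-
size-2^2 implicants → --1000  011--0
Unchecked terms (primes): --1000, -01011, 0-1111, 000110, 001-11, 0011-1, 01-010, 011--0, 01111-, 100100, 11-001, 110-01, 1100-1, 11100-
Minterm coverage:
  m8 ⊆ --1000 [E]
  m11 ⊆ -01011,001-11
  m13 ⊆ 0011-1 [E]
  m24 ⊆ --1000,011--0
  m26 ⊆ 01-010,011--0
  m28 ⊆ 011--0 [E]
  m30 ⊆ 011--0,01111-
  m31 ⊆ 0-1111,01111-
  m36 ⊆ 100100 [E]
  m40 ⊆ --1000 [E]
  m43 ⊆ -01011 [E]
  m49 ⊆ 11-001,110-01,1100-1
  m51 ⊆ 1100-1 [E]
  m56 ⊆ --1000,11100-
  m57 ⊆ 11-001,11100-
E = {--1000, -01011, 0011-1, 011--0, 100100, 1100-1}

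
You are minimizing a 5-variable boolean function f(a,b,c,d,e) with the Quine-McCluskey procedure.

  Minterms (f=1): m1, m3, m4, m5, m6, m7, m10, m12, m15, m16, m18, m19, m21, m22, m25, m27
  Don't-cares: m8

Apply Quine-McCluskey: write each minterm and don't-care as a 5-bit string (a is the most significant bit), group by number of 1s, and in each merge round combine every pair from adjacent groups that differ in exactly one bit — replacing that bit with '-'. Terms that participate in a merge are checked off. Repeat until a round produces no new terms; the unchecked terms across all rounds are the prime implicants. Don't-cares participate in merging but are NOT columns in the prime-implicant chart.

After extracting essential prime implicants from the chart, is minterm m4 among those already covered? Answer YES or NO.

[col 0] 00001*, 00011*, 00100*, 00101*, 00110*, 00111*, 01000*, 01010*, 01100*, 01111*, 10000*, 10010*, 10011*, 10101*, 10110*, 11001*, 11011*
[col 1] -0011, -0101, -0110, 0-100, 0-111, 00-01*, 00-11*, 000-1*, 001-0*, 001-1*, 0010-*, 0011-*, 01-00, 010-0, 1-011, 10-10, 100-0, 1001-, 110-1
[col 2] 00--1, 001--
Prime implicants: -0011, -0101, -0110, 0-100, 0-111, 00--1, 001--, 01-00, 010-0, 1-011, 10-10, 100-0, 1001-, 110-1
PI chart (minterm → PIs covering it):
  1 | 00--1  (sole → essential)
  3 | -0011,00--1
  4 | 0-100,001--
  5 | -0101,00--1,001--
  6 | -0110,001--
  7 | 0-111,00--1,001--
  10 | 010-0  (sole → essential)
  12 | 0-100,01-00
  15 | 0-111  (sole → essential)
  16 | 100-0  (sole → essential)
  18 | 10-10,100-0,1001-
  19 | -0011,1-011,1001-
  21 | -0101  (sole → essential)
  22 | -0110,10-10
  25 | 110-1  (sole → essential)
  27 | 1-011,110-1
Essential prime implicants: -0101, 0-111, 00--1, 010-0, 100-0, 110-1

NO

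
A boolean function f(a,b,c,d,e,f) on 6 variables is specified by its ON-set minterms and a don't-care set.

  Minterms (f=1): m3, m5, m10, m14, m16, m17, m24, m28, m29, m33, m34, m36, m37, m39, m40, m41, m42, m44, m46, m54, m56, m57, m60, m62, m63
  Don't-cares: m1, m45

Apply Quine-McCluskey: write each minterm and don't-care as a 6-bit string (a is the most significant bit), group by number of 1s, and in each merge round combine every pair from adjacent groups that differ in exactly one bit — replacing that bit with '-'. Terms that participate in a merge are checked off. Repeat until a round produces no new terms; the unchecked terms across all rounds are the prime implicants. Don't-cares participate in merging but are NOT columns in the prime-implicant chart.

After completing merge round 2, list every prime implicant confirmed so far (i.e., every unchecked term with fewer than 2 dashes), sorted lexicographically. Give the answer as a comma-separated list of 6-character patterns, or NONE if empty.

0-0001, 0000-1, 01-000, 01000-, 01110-, 10-010, 1001-1, 11-110, 11111-

[col 0] 000001*, 000011*, 000101*, 001010*, 001110*, 010000*, 010001*, 011000*, 011100*, 011101*, 100001*, 100010*, 100100*, 100101*, 100111*, 101000*, 101001*, 101010*, 101100*, 101101*, 101110*, 110110*, 111000*, 111001*, 111100*, 111110*, 111111*
[col 1] -00001*, -00101*, -01010*, -01110*, -11000*, -11100*, 0-0001, 000-01*, 0000-1, 001-10*, 01-000, 01000-, 011-00*, 01110-, 1-1000*, 1-1001*, 1-1100*, 1-1110*, 10-001*, 10-010, 10-100*, 10-101*, 100-01*, 1001-1, 10010-*, 101-00*, 101-01*, 101-10*, 1010-0*, 10100-*, 1011-0*, 10110-*, 11-110, 111-00*, 11100-*, 1111-0*, 11111-
[col 2] -00-01, -01-10, -11-00, 1-1-00, 1-100-, 1-11-0, 10--01, 10-10-, 101--0, 101-0-
Prime implicants: -00-01, -01-10, -11-00, 0-0001, 0000-1, 01-000, 01000-, 01110-, 1-1-00, 1-100-, 1-11-0, 10--01, 10-010, 10-10-, 1001-1, 101--0, 101-0-, 11-110, 11111-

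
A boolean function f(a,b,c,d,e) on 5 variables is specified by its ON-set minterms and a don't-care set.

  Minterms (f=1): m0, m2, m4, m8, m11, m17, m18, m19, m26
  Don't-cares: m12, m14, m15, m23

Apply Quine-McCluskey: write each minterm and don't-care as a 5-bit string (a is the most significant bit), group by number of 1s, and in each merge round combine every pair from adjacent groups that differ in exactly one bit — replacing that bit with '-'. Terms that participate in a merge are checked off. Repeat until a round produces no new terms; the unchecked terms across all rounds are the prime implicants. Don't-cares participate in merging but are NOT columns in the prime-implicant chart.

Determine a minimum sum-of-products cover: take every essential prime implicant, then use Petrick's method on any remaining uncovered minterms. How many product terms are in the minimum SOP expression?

size-2^0 implicants → 00000(✓)  00010(✓)  00100(✓)  01000(✓)  01011(✓)  01100(✓)  01110(✓)  01111(✓)  10001(✓)  10010(✓)  10011(✓)  10111(✓)  11010(✓)
size-2^1 implicants → -0010  0-000(✓)  0-100(✓)  00-00(✓)  000-0  01-00(✓)  01-11  011-0  0111-  1-010  10-11  100-1  1001-
size-2^2 implicants → 0--00
Unchecked terms (primes): -0010, 0--00, 000-0, 01-11, 011-0, 0111-, 1-010, 10-11, 100-1, 1001-
Minterm coverage:
  m0 ⊆ 0--00,000-0
  m2 ⊆ -0010,000-0
  m4 ⊆ 0--00 [E]
  m8 ⊆ 0--00 [E]
  m11 ⊆ 01-11 [E]
  m17 ⊆ 100-1 [E]
  m18 ⊆ -0010,1-010,1001-
  m19 ⊆ 10-11,100-1,1001-
  m26 ⊆ 1-010 [E]
E = {0--00, 01-11, 1-010, 100-1}
Petrick residual → -0010
Cover = b'c'de' + a'd'e' + a'bde + ac'de' + ab'c'e  |cover|=5

5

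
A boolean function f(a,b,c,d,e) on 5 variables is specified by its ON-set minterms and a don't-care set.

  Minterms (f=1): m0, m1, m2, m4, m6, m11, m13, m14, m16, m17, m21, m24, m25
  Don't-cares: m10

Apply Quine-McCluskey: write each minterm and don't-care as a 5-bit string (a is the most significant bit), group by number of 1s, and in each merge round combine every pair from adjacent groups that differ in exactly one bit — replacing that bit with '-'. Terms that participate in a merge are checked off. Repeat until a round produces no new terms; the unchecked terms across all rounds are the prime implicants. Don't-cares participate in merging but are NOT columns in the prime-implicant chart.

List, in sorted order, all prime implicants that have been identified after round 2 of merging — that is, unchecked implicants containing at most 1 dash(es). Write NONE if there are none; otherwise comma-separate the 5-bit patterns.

[col 0] 00000*, 00001*, 00010*, 00100*, 00110*, 01010*, 01011*, 01101, 01110*, 10000*, 10001*, 10101*, 11000*, 11001*
[col 1] -0000*, -0001*, 0-010*, 0-110*, 00-00*, 00-10*, 000-0*, 0000-*, 001-0*, 01-10*, 0101-, 1-000*, 1-001*, 10-01, 1000-*, 1100-*
[col 2] -000-, 0--10, 00--0, 1-00-
Prime implicants: -000-, 0--10, 00--0, 0101-, 01101, 1-00-, 10-01

0101-, 01101, 10-01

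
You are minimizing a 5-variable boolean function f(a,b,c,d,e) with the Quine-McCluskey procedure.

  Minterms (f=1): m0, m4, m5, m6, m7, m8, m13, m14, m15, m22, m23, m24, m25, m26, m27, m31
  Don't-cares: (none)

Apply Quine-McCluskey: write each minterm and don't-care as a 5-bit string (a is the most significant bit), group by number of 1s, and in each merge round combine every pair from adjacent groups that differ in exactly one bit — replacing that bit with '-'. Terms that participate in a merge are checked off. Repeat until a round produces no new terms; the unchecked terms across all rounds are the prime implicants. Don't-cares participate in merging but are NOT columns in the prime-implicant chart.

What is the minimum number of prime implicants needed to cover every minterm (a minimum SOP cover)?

7

size-2^0 implicants → 00000(✓)  00100(✓)  00101(✓)  00110(✓)  00111(✓)  01000(✓)  01101(✓)  01110(✓)  01111(✓)  10110(✓)  10111(✓)  11000(✓)  11001(✓)  11010(✓)  11011(✓)  11111(✓)
size-2^1 implicants → -0110(✓)  -0111(✓)  -1000  -1111(✓)  0-000  0-101(✓)  0-110(✓)  0-111(✓)  00-00  001-0(✓)  001-1(✓)  0010-(✓)  0011-(✓)  011-1(✓)  0111-(✓)  1-111(✓)  1011-(✓)  11-11  110-0(✓)  110-1(✓)  1100-(✓)  1101-(✓)
size-2^2 implicants → --111  -011-  0-1-1  0-11-  001--  110--
Unchecked terms (primes): --111, -011-, -1000, 0-000, 0-1-1, 0-11-, 00-00, 001--, 11-11, 110--
Minterm coverage:
  m0 ⊆ 0-000,00-00
  m4 ⊆ 00-00,001--
  m5 ⊆ 0-1-1,001--
  m6 ⊆ -011-,0-11-,001--
  m7 ⊆ --111,-011-,0-1-1,0-11-,001--
  m8 ⊆ -1000,0-000
  m13 ⊆ 0-1-1 [E]
  m14 ⊆ 0-11- [E]
  m15 ⊆ --111,0-1-1,0-11-
  m22 ⊆ -011- [E]
  m23 ⊆ --111,-011-
  m24 ⊆ -1000,110--
  m25 ⊆ 110-- [E]
  m26 ⊆ 110-- [E]
  m27 ⊆ 11-11,110--
  m31 ⊆ --111,11-11
E = {-011-, 0-1-1, 0-11-, 110--}
Petrick residual → --111, -1000, 00-00
Cover = cde + b'cd + bc'd'e' + a'ce + a'cd + a'b'd'e' + abc'  |cover|=7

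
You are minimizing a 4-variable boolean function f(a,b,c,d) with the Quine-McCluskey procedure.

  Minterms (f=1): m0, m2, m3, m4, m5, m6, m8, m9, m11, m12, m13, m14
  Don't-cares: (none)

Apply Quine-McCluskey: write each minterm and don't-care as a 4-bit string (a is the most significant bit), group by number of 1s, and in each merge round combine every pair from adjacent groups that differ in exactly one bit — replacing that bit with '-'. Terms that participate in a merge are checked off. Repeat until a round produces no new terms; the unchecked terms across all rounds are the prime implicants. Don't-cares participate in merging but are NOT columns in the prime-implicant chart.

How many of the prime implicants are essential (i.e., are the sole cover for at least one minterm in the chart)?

Round 0: 0000✓ 0010✓ 0011✓ 0100✓ 0101✓ 0110✓ 1000✓ 1001✓ 1011✓ 1100✓ 1101✓ 1110✓
Round 1: -000✓ -011 -100✓ -101✓ -110✓ 0-00✓ 0-10✓ 00-0✓ 001- 01-0✓ 010-✓ 1-00✓ 1-01✓ 10-1 100-✓ 11-0✓ 110-✓
Round 2: --00 -1-0 -10- 0--0 1-0-
PIs = {--00, -011, -1-0, -10-, 0--0, 001-, 1-0-, 10-1}
Coverage chart:
  m0: --00,0--0
  m2: 0--0,001-
  m3: -011,001-
  m4: --00,-1-0,-10-,0--0
  m5: -10- ←essential
  m6: -1-0,0--0
  m8: --00,1-0-
  m9: 1-0-,10-1
  m11: -011,10-1
  m12: --00,-1-0,-10-,1-0-
  m13: -10-,1-0-
  m14: -1-0 ←essential
Essential: -1-0, -10-

2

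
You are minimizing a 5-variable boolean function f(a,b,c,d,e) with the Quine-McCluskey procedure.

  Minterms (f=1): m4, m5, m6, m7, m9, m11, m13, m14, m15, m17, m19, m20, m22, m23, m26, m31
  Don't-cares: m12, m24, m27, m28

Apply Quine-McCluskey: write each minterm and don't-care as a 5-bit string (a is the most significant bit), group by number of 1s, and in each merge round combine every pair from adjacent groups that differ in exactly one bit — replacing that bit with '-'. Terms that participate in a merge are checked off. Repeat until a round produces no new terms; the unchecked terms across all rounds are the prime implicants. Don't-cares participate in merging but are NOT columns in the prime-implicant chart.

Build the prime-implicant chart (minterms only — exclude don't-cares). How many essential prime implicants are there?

3

size-2^0 implicants → 00100(✓)  00101(✓)  00110(✓)  00111(✓)  01001(✓)  01011(✓)  01100(✓)  01101(✓)  01110(✓)  01111(✓)  10001(✓)  10011(✓)  10100(✓)  10110(✓)  10111(✓)  11000(✓)  11010(✓)  11011(✓)  11100(✓)  11111(✓)
size-2^1 implicants → -0100(✓)  -0110(✓)  -0111(✓)  -1011(✓)  -1100(✓)  -1111(✓)  0-100(✓)  0-101(✓)  0-110(✓)  0-111(✓)  001-0(✓)  001-1(✓)  0010-(✓)  0011-(✓)  01-01(✓)  01-11(✓)  010-1(✓)  011-0(✓)  011-1(✓)  0110-(✓)  0111-(✓)  1-011(✓)  1-100(✓)  1-111(✓)  10-11(✓)  100-1  101-0(✓)  1011-(✓)  11-00  11-11(✓)  110-0  1101-
size-2^2 implicants → --100  --111  -01-0  -011-  -1-11  0-1-0(✓)  0-1-1(✓)  0-10-(✓)  0-11-(✓)  001--(✓)  01--1  011--(✓)  1--11
size-2^3 implicants → 0-1--
Unchecked terms (primes): --100, --111, -01-0, -011-, -1-11, 0-1--, 01--1, 1--11, 100-1, 11-00, 110-0, 1101-
Minterm coverage:
  m4 ⊆ --100,-01-0,0-1--
  m5 ⊆ 0-1-- [E]
  m6 ⊆ -01-0,-011-,0-1--
  m7 ⊆ --111,-011-,0-1--
  m9 ⊆ 01--1 [E]
  m11 ⊆ -1-11,01--1
  m13 ⊆ 0-1--,01--1
  m14 ⊆ 0-1-- [E]
  m15 ⊆ --111,-1-11,0-1--,01--1
  m17 ⊆ 100-1 [E]
  m19 ⊆ 1--11,100-1
  m20 ⊆ --100,-01-0
  m22 ⊆ -01-0,-011-
  m23 ⊆ --111,-011-,1--11
  m26 ⊆ 110-0,1101-
  m31 ⊆ --111,-1-11,1--11
E = {0-1--, 01--1, 100-1}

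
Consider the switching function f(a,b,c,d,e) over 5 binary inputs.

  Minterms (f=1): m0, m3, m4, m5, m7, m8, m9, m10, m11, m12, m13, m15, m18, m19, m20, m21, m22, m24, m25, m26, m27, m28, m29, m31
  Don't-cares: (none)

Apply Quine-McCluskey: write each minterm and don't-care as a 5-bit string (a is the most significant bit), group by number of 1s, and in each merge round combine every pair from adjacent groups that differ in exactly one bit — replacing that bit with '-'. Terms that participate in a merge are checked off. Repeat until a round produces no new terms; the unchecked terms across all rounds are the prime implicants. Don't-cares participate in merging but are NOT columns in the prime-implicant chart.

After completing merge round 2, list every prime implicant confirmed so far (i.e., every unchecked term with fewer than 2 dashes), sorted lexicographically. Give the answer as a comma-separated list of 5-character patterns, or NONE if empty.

10-10, 101-0

Round 0: 00000✓ 00011✓ 00100✓ 00101✓ 00111✓ 01000✓ 01001✓ 01010✓ 01011✓ 01100✓ 01101✓ 01111✓ 10010✓ 10011✓ 10100✓ 10101✓ 10110✓ 11000✓ 11001✓ 11010✓ 11011✓ 11100✓ 11101✓ 11111✓
Round 1: -0011✓ -0100✓ -0101✓ -1000✓ -1001✓ -1010✓ -1011✓ -1100✓ -1101✓ -1111✓ 0-000✓ 0-011✓ 0-100✓ 0-101✓ 0-111✓ 00-00✓ 00-11✓ 001-1✓ 0010-✓ 01-00✓ 01-01✓ 01-11✓ 010-0✓ 010-1✓ 0100-✓ 0101-✓ 011-1✓ 0110-✓ 1-010✓ 1-011✓ 1-100✓ 1-101✓ 10-10 1001-✓ 101-0 1010-✓ 11-00✓ 11-01✓ 11-11✓ 110-0✓ 110-1✓ 1100-✓ 1101-✓ 111-1✓ 1110-✓
Round 2: --011 --100✓ --101✓ -010-✓ -1-00✓ -1-01✓ -1-11✓ -10-0✓ -10-1✓ -100-✓ -101-✓ -11-1✓ -110-✓ 0--00 0--11 0-1-1 0-10-✓ 01--1✓ 01-0-✓ 010--✓ 1-01- 1-10-✓ 11--1✓ 11-0-✓ 110--✓
Round 3: --10- -1--1 -1-0- -10--
PIs = {--011, --10-, -1--1, -1-0-, -10--, 0--00, 0--11, 0-1-1, 1-01-, 10-10, 101-0}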